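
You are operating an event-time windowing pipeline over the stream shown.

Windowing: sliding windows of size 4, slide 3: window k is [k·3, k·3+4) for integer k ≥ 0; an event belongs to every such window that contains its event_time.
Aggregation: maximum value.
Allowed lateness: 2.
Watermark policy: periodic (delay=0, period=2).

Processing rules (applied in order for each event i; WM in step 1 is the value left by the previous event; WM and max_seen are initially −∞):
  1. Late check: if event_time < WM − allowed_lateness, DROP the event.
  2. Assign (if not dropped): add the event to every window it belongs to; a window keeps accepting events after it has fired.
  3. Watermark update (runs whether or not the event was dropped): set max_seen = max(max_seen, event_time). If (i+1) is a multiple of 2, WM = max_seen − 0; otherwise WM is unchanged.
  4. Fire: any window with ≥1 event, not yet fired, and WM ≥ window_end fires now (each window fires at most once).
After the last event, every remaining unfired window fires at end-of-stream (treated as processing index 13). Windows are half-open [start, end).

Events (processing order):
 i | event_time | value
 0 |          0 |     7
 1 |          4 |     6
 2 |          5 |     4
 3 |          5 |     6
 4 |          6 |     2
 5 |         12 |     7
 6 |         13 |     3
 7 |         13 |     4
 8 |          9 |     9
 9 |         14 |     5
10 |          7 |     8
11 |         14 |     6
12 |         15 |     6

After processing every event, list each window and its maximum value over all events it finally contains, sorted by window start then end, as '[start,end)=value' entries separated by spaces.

i=0 t=0 v=7: → [0,4); WM=−∞
i=1 t=4 v=6: → [3,7); WM=4; [0,4) fires=7
i=2 t=5 v=4: → [3,7); WM=4
i=3 t=5 v=6: → [3,7); WM=5
i=4 t=6 v=2: → [6,10),[3,7); WM=5
i=5 t=12 v=7: → [12,16),[9,13); WM=12; [3,7) fires=6 [6,10) fires=2
i=6 t=13 v=3: → [12,16); WM=12
i=7 t=13 v=4: → [12,16); WM=13; [9,13) fires=7
i=8 t=9 v=9: DROP (t<13-2); WM=13
i=9 t=14 v=5: → [12,16); WM=14
i=10 t=7 v=8: DROP (t<14-2); WM=14
i=11 t=14 v=6: → [12,16); WM=14
i=12 t=15 v=6: → [15,19),[12,16); WM=14

[0,4)=7 [3,7)=6 [6,10)=2 [9,13)=7 [12,16)=7 [15,19)=6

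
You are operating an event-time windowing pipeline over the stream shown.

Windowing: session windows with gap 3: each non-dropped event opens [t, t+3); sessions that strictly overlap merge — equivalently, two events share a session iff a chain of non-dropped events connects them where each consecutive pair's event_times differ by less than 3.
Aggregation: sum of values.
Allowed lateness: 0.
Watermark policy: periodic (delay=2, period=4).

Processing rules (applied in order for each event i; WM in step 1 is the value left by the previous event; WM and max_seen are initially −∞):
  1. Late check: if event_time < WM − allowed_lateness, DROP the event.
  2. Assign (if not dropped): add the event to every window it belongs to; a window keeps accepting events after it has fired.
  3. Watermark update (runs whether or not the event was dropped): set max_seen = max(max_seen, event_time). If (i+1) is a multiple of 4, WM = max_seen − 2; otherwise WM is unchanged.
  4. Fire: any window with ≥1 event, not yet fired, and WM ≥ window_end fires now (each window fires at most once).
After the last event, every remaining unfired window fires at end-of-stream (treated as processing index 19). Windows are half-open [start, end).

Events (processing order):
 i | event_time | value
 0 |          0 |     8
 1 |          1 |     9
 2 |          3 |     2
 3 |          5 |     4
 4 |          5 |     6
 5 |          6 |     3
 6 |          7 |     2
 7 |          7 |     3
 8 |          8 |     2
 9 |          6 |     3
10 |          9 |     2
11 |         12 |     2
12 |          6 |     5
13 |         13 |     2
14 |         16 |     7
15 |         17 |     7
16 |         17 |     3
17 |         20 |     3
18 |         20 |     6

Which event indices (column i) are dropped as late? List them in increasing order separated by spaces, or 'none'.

12

i=0 t=0 v=8: → [0,3); WM=−∞
i=1 t=1 v=9: → [0,4); WM=−∞
i=2 t=3 v=2: → [0,6); WM=−∞
i=3 t=5 v=4: → [0,8); WM=3
i=4 t=5 v=6: → [0,8); WM=3
i=5 t=6 v=3: → [0,9); WM=3
i=6 t=7 v=2: → [0,10); WM=3
i=7 t=7 v=3: → [0,10); WM=5
i=8 t=8 v=2: → [0,11); WM=5
i=9 t=6 v=3: → [0,11); WM=5
i=10 t=9 v=2: → [0,12); WM=5
i=11 t=12 v=2: → [12,15); WM=10
i=12 t=6 v=5: DROP (t<10-0); WM=10
i=13 t=13 v=2: → [12,16); WM=10
i=14 t=16 v=7: → [16,19); WM=10
i=15 t=17 v=7: → [16,20); WM=15
i=16 t=17 v=3: → [16,20); WM=15
i=17 t=20 v=3: → [20,23); WM=15
i=18 t=20 v=6: → [20,23); WM=15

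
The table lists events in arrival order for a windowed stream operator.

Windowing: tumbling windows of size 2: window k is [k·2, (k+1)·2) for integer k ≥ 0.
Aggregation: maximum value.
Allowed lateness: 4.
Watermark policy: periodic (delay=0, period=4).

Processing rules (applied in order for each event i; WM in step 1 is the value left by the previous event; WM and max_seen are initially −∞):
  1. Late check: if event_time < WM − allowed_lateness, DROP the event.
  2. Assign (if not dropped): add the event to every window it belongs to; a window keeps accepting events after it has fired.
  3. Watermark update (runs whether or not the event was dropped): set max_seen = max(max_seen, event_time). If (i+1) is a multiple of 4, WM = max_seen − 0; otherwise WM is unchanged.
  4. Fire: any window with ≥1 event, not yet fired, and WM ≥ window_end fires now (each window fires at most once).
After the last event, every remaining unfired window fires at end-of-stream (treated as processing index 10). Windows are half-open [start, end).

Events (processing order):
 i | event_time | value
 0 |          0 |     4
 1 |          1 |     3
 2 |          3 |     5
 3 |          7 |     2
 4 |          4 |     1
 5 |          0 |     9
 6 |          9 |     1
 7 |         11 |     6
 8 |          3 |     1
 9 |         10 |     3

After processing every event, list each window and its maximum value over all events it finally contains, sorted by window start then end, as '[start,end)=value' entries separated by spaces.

[0,2)=4 [2,4)=5 [4,6)=1 [6,8)=2 [8,10)=1 [10,12)=6

i=0 t=0 v=4: → [0,2); WM=−∞
i=1 t=1 v=3: → [0,2); WM=−∞
i=2 t=3 v=5: → [2,4); WM=−∞
i=3 t=7 v=2: → [6,8); WM=7; [0,2) fires=4 [2,4) fires=5
i=4 t=4 v=1: → [4,6); WM=7; [4,6) fires=1
i=5 t=0 v=9: DROP (t<7-4); WM=7
i=6 t=9 v=1: → [8,10); WM=7
i=7 t=11 v=6: → [10,12); WM=11; [6,8) fires=2 [8,10) fires=1
i=8 t=3 v=1: DROP (t<11-4); WM=11
i=9 t=10 v=3: → [10,12); WM=11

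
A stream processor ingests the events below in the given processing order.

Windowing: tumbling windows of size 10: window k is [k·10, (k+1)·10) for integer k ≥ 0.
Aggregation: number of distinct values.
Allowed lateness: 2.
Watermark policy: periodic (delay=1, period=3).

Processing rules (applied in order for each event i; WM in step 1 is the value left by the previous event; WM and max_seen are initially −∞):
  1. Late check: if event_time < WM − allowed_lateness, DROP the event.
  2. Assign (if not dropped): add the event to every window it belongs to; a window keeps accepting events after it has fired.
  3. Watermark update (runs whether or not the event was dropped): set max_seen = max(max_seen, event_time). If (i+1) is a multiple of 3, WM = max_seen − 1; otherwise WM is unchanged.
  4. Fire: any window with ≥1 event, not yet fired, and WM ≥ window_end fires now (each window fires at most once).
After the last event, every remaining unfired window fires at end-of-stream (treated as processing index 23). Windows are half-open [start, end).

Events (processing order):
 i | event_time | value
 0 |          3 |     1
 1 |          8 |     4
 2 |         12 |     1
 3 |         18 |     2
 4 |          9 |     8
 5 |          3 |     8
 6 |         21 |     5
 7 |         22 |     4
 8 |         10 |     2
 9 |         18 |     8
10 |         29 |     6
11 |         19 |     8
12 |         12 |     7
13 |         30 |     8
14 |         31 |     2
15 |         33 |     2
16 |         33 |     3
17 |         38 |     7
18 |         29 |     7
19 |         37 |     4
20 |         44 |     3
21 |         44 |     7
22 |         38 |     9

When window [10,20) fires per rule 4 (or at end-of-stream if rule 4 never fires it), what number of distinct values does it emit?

i=0 t=3 v=1: → [0,10); WM=−∞
i=1 t=8 v=4: → [0,10); WM=−∞
i=2 t=12 v=1: → [10,20); WM=11; [0,10) fires=2
i=3 t=18 v=2: → [10,20); WM=11
i=4 t=9 v=8: → [0,10); WM=11
i=5 t=3 v=8: DROP (t<11-2); WM=17
i=6 t=21 v=5: → [20,30); WM=17
i=7 t=22 v=4: → [20,30); WM=17
i=8 t=10 v=2: DROP (t<17-2); WM=21; [10,20) fires=2
i=9 t=18 v=8: DROP (t<21-2); WM=21
i=10 t=29 v=6: → [20,30); WM=21
i=11 t=19 v=8: → [10,20); WM=28
i=12 t=12 v=7: DROP (t<28-2); WM=28
i=13 t=30 v=8: → [30,40); WM=28
i=14 t=31 v=2: → [30,40); WM=30; [20,30) fires=3
i=15 t=33 v=2: → [30,40); WM=30
i=16 t=33 v=3: → [30,40); WM=30
i=17 t=38 v=7: → [30,40); WM=37
i=18 t=29 v=7: DROP (t<37-2); WM=37
i=19 t=37 v=4: → [30,40); WM=37
i=20 t=44 v=3: → [40,50); WM=43; [30,40) fires=5
i=21 t=44 v=7: → [40,50); WM=43
i=22 t=38 v=9: DROP (t<43-2); WM=43

2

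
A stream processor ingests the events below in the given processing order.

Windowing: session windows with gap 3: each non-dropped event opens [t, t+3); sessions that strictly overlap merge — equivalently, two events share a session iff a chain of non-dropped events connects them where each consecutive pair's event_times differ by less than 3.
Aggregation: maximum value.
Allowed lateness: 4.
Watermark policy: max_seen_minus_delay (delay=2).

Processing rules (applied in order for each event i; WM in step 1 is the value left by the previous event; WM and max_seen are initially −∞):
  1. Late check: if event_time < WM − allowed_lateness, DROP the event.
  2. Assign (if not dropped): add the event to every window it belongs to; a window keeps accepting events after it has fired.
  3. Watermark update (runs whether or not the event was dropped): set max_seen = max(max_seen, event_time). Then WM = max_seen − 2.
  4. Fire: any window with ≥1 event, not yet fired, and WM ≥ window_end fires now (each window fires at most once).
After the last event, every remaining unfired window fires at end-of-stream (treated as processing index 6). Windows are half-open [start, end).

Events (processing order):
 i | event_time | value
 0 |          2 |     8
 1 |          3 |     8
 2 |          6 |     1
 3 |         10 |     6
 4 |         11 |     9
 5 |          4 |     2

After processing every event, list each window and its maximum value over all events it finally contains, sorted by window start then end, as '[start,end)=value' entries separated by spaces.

i=0 t=2 v=8: → [2,5); WM=0
i=1 t=3 v=8: → [2,6); WM=1
i=2 t=6 v=1: → [6,9); WM=4
i=3 t=10 v=6: → [10,13); WM=8
i=4 t=11 v=9: → [10,14); WM=9
i=5 t=4 v=2: DROP (t<9-4); WM=9

[2,6)=8 [6,9)=1 [10,14)=9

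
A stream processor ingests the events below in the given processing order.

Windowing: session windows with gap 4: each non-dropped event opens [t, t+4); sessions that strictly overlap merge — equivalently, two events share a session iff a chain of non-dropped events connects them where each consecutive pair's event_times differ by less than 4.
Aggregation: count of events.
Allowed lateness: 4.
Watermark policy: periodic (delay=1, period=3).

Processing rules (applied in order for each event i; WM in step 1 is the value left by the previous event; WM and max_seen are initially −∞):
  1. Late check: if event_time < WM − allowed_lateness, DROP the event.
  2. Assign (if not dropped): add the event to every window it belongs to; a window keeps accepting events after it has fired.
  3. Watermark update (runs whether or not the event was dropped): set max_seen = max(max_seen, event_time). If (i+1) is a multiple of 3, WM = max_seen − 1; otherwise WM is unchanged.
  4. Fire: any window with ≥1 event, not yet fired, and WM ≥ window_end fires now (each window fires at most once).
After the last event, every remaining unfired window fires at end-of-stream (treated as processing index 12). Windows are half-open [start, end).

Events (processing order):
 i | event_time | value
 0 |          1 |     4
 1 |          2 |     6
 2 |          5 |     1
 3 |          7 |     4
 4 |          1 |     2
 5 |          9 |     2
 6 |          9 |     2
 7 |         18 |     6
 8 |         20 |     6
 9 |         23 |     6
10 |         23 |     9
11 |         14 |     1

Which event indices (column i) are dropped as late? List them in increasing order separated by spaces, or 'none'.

11

i=0 t=1 v=4: → [1,5); WM=−∞
i=1 t=2 v=6: → [1,6); WM=−∞
i=2 t=5 v=1: → [1,9); WM=4
i=3 t=7 v=4: → [1,11); WM=4
i=4 t=1 v=2: → [1,11); WM=4
i=5 t=9 v=2: → [1,13); WM=8
i=6 t=9 v=2: → [1,13); WM=8
i=7 t=18 v=6: → [18,22); WM=8
i=8 t=20 v=6: → [18,24); WM=19
i=9 t=23 v=6: → [18,27); WM=19
i=10 t=23 v=9: → [18,27); WM=19
i=11 t=14 v=1: DROP (t<19-4); WM=22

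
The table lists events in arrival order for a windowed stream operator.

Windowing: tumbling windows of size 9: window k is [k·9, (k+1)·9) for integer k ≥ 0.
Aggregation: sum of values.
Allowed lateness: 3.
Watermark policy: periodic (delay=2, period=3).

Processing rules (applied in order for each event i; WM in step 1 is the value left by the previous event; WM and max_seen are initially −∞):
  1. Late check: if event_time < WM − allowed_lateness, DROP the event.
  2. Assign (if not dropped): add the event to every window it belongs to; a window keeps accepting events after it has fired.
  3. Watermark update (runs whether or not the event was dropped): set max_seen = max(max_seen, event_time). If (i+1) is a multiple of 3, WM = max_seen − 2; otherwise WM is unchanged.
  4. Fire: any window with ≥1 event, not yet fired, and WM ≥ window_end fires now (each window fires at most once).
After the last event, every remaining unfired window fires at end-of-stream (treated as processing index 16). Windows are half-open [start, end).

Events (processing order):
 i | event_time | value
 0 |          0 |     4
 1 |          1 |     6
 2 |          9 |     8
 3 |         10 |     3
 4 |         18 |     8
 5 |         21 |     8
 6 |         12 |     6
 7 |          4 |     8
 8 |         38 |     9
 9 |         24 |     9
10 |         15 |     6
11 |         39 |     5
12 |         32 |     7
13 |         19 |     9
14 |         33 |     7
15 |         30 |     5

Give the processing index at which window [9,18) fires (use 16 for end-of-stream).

i=0 t=0 v=4: → [0,9); WM=−∞
i=1 t=1 v=6: → [0,9); WM=−∞
i=2 t=9 v=8: → [9,18); WM=7
i=3 t=10 v=3: → [9,18); WM=7
i=4 t=18 v=8: → [18,27); WM=7
i=5 t=21 v=8: → [18,27); WM=19; [0,9) fires=10 [9,18) fires=11
i=6 t=12 v=6: DROP (t<19-3); WM=19
i=7 t=4 v=8: DROP (t<19-3); WM=19
i=8 t=38 v=9: → [36,45); WM=36; [18,27) fires=16
i=9 t=24 v=9: DROP (t<36-3); WM=36
i=10 t=15 v=6: DROP (t<36-3); WM=36
i=11 t=39 v=5: → [36,45); WM=37
i=12 t=32 v=7: DROP (t<37-3); WM=37
i=13 t=19 v=9: DROP (t<37-3); WM=37
i=14 t=33 v=7: DROP (t<37-3); WM=37
i=15 t=30 v=5: DROP (t<37-3); WM=37

5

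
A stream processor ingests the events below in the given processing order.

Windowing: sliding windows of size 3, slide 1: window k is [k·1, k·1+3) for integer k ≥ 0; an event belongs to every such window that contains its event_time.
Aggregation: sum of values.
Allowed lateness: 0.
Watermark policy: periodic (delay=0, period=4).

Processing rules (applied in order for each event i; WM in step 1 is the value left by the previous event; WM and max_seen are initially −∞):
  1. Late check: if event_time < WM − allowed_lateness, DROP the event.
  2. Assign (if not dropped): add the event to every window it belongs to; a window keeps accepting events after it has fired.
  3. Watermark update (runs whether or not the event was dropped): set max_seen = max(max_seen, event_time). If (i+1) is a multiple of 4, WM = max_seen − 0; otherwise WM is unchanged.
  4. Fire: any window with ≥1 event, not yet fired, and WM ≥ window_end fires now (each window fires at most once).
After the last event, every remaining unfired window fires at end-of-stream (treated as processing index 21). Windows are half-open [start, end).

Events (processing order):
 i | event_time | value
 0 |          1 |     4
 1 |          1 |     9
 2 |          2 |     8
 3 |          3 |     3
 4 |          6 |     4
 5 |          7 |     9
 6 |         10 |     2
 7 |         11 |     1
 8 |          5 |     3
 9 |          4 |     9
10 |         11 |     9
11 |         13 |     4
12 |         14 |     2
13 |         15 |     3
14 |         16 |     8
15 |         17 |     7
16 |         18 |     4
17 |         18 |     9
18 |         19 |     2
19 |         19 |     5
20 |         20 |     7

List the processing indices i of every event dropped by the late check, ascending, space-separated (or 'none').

8 9

i=0 t=1 v=4: → [1,4),[0,3); WM=−∞
i=1 t=1 v=9: → [1,4),[0,3); WM=−∞
i=2 t=2 v=8: → [2,5),[1,4),[0,3); WM=−∞
i=3 t=3 v=3: → [3,6),[2,5),[1,4); WM=3; [0,3) fires=21
i=4 t=6 v=4: → [6,9),[5,8),[4,7); WM=3
i=5 t=7 v=9: → [7,10),[6,9),[5,8); WM=3
i=6 t=10 v=2: → [10,13),[9,12),[8,11); WM=3
i=7 t=11 v=1: → [11,14),[10,13),[9,12); WM=11; [1,4) fires=24 [2,5) fires=11 [3,6) fires=3 [4,7) fires=4 [5,8) fires=13 [6,9) fires=13 [7,10) fires=9 [8,11) fires=2
i=8 t=5 v=3: DROP (t<11-0); WM=11
i=9 t=4 v=9: DROP (t<11-0); WM=11
i=10 t=11 v=9: → [11,14),[10,13),[9,12); WM=11
i=11 t=13 v=4: → [13,16),[12,15),[11,14); WM=13; [9,12) fires=12 [10,13) fires=12
i=12 t=14 v=2: → [14,17),[13,16),[12,15); WM=13
i=13 t=15 v=3: → [15,18),[14,17),[13,16); WM=13
i=14 t=16 v=8: → [16,19),[15,18),[14,17); WM=13
i=15 t=17 v=7: → [17,20),[16,19),[15,18); WM=17; [11,14) fires=14 [12,15) fires=6 [13,16) fires=9 [14,17) fires=13
i=16 t=18 v=4: → [18,21),[17,20),[16,19); WM=17
i=17 t=18 v=9: → [18,21),[17,20),[16,19); WM=17
i=18 t=19 v=2: → [19,22),[18,21),[17,20); WM=17
i=19 t=19 v=5: → [19,22),[18,21),[17,20); WM=19; [15,18) fires=18 [16,19) fires=28
i=20 t=20 v=7: → [20,23),[19,22),[18,21); WM=19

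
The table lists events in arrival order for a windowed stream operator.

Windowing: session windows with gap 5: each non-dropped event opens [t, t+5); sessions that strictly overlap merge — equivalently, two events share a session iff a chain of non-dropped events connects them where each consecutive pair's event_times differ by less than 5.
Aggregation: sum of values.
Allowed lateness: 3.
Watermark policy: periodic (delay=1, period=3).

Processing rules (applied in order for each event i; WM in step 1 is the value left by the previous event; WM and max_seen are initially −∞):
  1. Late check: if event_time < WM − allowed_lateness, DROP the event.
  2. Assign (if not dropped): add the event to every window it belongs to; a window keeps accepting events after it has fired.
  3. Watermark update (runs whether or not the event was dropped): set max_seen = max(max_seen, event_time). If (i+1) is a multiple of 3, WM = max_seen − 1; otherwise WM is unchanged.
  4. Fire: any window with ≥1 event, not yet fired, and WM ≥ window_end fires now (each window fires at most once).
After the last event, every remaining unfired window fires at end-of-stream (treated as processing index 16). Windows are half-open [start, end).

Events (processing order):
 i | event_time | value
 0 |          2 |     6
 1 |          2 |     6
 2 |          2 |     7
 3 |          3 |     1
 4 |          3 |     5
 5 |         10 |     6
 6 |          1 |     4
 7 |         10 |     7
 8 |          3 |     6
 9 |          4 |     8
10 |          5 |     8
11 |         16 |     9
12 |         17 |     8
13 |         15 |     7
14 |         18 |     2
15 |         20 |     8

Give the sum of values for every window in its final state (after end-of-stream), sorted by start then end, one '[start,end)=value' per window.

i=0 t=2 v=6: → [2,7); WM=−∞
i=1 t=2 v=6: → [2,7); WM=−∞
i=2 t=2 v=7: → [2,7); WM=1
i=3 t=3 v=1: → [2,8); WM=1
i=4 t=3 v=5: → [2,8); WM=1
i=5 t=10 v=6: → [10,15); WM=9
i=6 t=1 v=4: DROP (t<9-3); WM=9
i=7 t=10 v=7: → [10,15); WM=9
i=8 t=3 v=6: DROP (t<9-3); WM=9
i=9 t=4 v=8: DROP (t<9-3); WM=9
i=10 t=5 v=8: DROP (t<9-3); WM=9
i=11 t=16 v=9: → [16,21); WM=15
i=12 t=17 v=8: → [16,22); WM=15
i=13 t=15 v=7: → [15,22); WM=15
i=14 t=18 v=2: → [15,23); WM=17
i=15 t=20 v=8: → [15,25); WM=17

[2,8)=25 [10,15)=13 [15,25)=34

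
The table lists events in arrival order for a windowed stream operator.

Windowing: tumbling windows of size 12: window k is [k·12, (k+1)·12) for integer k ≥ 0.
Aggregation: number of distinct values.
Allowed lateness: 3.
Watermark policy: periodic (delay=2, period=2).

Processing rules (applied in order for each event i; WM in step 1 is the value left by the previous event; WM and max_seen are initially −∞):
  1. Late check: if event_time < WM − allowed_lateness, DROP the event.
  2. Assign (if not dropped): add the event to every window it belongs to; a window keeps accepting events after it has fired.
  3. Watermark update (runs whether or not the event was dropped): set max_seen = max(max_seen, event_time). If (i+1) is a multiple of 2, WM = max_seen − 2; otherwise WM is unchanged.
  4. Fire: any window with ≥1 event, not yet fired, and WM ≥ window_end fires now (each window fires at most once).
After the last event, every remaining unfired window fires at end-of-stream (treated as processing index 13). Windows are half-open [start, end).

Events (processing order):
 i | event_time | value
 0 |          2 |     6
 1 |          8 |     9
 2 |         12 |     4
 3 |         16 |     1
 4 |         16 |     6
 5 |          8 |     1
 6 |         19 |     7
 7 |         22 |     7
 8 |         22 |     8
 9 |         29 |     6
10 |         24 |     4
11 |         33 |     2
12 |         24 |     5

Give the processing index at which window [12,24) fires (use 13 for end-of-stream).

i=0 t=2 v=6: → [0,12); WM=−∞
i=1 t=8 v=9: → [0,12); WM=6
i=2 t=12 v=4: → [12,24); WM=6
i=3 t=16 v=1: → [12,24); WM=14; [0,12) fires=2
i=4 t=16 v=6: → [12,24); WM=14
i=5 t=8 v=1: DROP (t<14-3); WM=14
i=6 t=19 v=7: → [12,24); WM=14
i=7 t=22 v=7: → [12,24); WM=20
i=8 t=22 v=8: → [12,24); WM=20
i=9 t=29 v=6: → [24,36); WM=27; [12,24) fires=5
i=10 t=24 v=4: → [24,36); WM=27
i=11 t=33 v=2: → [24,36); WM=31
i=12 t=24 v=5: DROP (t<31-3); WM=31

9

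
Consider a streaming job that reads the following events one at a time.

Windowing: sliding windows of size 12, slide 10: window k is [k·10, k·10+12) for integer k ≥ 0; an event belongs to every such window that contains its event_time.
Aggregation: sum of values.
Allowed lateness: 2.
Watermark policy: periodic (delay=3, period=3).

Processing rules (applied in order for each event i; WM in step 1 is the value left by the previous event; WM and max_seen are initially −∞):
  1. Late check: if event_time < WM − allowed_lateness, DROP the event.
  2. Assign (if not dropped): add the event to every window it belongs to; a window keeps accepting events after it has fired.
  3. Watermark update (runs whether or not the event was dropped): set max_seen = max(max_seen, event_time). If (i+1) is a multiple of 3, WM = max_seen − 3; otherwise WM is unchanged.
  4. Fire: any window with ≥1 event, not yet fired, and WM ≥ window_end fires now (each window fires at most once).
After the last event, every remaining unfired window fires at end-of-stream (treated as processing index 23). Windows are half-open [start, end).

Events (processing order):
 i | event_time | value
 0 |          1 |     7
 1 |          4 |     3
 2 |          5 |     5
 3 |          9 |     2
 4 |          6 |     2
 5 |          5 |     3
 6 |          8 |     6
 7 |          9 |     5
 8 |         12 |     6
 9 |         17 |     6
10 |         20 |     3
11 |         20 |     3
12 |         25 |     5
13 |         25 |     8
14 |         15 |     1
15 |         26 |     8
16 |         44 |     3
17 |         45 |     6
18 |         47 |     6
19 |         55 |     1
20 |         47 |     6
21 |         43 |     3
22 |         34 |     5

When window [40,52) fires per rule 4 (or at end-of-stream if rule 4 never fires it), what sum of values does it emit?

21

i=0 t=1 v=7: → [0,12); WM=−∞
i=1 t=4 v=3: → [0,12); WM=−∞
i=2 t=5 v=5: → [0,12); WM=2
i=3 t=9 v=2: → [0,12); WM=2
i=4 t=6 v=2: → [0,12); WM=2
i=5 t=5 v=3: → [0,12); WM=6
i=6 t=8 v=6: → [0,12); WM=6
i=7 t=9 v=5: → [0,12); WM=6
i=8 t=12 v=6: → [10,22); WM=9
i=9 t=17 v=6: → [10,22); WM=9
i=10 t=20 v=3: → [20,32),[10,22); WM=9
i=11 t=20 v=3: → [20,32),[10,22); WM=17; [0,12) fires=33
i=12 t=25 v=5: → [20,32); WM=17
i=13 t=25 v=8: → [20,32); WM=17
i=14 t=15 v=1: → [10,22); WM=22; [10,22) fires=19
i=15 t=26 v=8: → [20,32); WM=22
i=16 t=44 v=3: → [40,52); WM=22
i=17 t=45 v=6: → [40,52); WM=42; [20,32) fires=27
i=18 t=47 v=6: → [40,52); WM=42
i=19 t=55 v=1: → [50,62); WM=42
i=20 t=47 v=6: → [40,52); WM=52; [40,52) fires=21
i=21 t=43 v=3: DROP (t<52-2); WM=52
i=22 t=34 v=5: DROP (t<52-2); WM=52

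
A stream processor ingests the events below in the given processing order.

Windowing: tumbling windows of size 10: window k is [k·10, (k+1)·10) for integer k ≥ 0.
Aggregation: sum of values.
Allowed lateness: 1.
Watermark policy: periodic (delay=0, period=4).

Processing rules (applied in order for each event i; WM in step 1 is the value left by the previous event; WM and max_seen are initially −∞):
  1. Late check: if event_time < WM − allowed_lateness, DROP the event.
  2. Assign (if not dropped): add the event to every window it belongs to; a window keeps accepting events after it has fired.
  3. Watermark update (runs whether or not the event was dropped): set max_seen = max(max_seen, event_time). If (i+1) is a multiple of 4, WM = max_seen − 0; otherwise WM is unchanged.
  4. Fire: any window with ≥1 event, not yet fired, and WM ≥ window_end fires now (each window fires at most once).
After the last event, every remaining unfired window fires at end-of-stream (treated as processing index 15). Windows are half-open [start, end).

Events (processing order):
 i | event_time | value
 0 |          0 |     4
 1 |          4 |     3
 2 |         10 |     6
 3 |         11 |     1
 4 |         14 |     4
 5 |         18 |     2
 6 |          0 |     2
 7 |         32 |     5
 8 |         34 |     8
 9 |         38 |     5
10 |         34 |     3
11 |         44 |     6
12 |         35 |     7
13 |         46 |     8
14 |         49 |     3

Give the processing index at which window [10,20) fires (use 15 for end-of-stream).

7

i=0 t=0 v=4: → [0,10); WM=−∞
i=1 t=4 v=3: → [0,10); WM=−∞
i=2 t=10 v=6: → [10,20); WM=−∞
i=3 t=11 v=1: → [10,20); WM=11; [0,10) fires=7
i=4 t=14 v=4: → [10,20); WM=11
i=5 t=18 v=2: → [10,20); WM=11
i=6 t=0 v=2: DROP (t<11-1); WM=11
i=7 t=32 v=5: → [30,40); WM=32; [10,20) fires=13
i=8 t=34 v=8: → [30,40); WM=32
i=9 t=38 v=5: → [30,40); WM=32
i=10 t=34 v=3: → [30,40); WM=32
i=11 t=44 v=6: → [40,50); WM=44; [30,40) fires=21
i=12 t=35 v=7: DROP (t<44-1); WM=44
i=13 t=46 v=8: → [40,50); WM=44
i=14 t=49 v=3: → [40,50); WM=44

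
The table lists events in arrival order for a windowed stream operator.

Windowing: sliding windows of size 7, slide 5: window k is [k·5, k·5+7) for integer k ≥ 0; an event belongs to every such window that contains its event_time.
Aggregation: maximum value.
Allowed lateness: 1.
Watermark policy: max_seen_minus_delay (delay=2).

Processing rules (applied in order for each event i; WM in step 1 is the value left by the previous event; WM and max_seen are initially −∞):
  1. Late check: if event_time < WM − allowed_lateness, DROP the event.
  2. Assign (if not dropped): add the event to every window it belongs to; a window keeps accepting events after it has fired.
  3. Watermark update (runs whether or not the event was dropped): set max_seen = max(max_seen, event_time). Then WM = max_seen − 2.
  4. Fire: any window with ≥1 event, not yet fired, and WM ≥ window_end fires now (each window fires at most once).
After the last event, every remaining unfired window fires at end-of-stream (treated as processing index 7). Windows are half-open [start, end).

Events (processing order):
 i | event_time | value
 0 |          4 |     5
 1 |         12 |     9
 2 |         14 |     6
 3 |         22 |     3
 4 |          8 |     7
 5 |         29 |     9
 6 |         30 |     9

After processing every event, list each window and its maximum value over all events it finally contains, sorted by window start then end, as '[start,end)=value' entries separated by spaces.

[0,7)=5 [10,17)=9 [20,27)=3 [25,32)=9 [30,37)=9

i=0 t=4 v=5: → [0,7); WM=2
i=1 t=12 v=9: → [10,17); WM=10; [0,7) fires=5
i=2 t=14 v=6: → [10,17); WM=12
i=3 t=22 v=3: → [20,27); WM=20; [10,17) fires=9
i=4 t=8 v=7: DROP (t<20-1); WM=20
i=5 t=29 v=9: → [25,32); WM=27; [20,27) fires=3
i=6 t=30 v=9: → [30,37),[25,32); WM=28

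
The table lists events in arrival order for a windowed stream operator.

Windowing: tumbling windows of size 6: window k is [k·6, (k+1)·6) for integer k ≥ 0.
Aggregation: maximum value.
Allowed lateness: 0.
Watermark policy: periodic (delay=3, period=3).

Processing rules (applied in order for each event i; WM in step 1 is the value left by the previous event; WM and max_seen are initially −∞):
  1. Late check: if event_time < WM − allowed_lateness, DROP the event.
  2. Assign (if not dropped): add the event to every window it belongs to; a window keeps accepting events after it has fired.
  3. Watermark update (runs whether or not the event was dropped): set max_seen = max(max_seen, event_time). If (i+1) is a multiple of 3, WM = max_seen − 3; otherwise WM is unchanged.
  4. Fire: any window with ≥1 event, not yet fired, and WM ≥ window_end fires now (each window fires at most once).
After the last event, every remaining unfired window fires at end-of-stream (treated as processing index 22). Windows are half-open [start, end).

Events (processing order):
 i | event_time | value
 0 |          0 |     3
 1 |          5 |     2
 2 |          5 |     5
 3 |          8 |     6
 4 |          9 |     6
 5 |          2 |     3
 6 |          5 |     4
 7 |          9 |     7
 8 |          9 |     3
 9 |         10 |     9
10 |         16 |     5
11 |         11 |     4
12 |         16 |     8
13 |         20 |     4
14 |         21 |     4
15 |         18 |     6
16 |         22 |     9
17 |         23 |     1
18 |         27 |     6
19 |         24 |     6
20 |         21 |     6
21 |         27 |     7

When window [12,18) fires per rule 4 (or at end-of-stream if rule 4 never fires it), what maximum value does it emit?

8

i=0 t=0 v=3: → [0,6); WM=−∞
i=1 t=5 v=2: → [0,6); WM=−∞
i=2 t=5 v=5: → [0,6); WM=2
i=3 t=8 v=6: → [6,12); WM=2
i=4 t=9 v=6: → [6,12); WM=2
i=5 t=2 v=3: → [0,6); WM=6; [0,6) fires=5
i=6 t=5 v=4: DROP (t<6-0); WM=6
i=7 t=9 v=7: → [6,12); WM=6
i=8 t=9 v=3: → [6,12); WM=6
i=9 t=10 v=9: → [6,12); WM=6
i=10 t=16 v=5: → [12,18); WM=6
i=11 t=11 v=4: → [6,12); WM=13; [6,12) fires=9
i=12 t=16 v=8: → [12,18); WM=13
i=13 t=20 v=4: → [18,24); WM=13
i=14 t=21 v=4: → [18,24); WM=18; [12,18) fires=8
i=15 t=18 v=6: → [18,24); WM=18
i=16 t=22 v=9: → [18,24); WM=18
i=17 t=23 v=1: → [18,24); WM=20
i=18 t=27 v=6: → [24,30); WM=20
i=19 t=24 v=6: → [24,30); WM=20
i=20 t=21 v=6: → [18,24); WM=24; [18,24) fires=9
i=21 t=27 v=7: → [24,30); WM=24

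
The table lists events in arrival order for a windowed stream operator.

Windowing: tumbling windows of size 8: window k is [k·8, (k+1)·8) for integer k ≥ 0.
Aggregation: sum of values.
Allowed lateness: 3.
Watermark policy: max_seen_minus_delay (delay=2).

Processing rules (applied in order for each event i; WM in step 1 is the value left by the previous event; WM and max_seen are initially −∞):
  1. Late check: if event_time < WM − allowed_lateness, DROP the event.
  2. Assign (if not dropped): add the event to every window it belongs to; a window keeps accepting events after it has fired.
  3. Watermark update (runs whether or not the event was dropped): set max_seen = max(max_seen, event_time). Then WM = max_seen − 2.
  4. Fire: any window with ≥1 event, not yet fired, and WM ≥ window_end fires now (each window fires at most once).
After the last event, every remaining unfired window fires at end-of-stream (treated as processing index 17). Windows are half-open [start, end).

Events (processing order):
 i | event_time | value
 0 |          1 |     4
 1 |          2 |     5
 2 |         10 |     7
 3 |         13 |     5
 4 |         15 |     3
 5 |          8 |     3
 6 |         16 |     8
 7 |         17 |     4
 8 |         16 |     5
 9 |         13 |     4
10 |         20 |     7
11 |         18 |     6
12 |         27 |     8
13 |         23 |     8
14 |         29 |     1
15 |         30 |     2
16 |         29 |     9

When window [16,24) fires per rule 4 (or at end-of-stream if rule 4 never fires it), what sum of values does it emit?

30

i=0 t=1 v=4: → [0,8); WM=-1
i=1 t=2 v=5: → [0,8); WM=0
i=2 t=10 v=7: → [8,16); WM=8; [0,8) fires=9
i=3 t=13 v=5: → [8,16); WM=11
i=4 t=15 v=3: → [8,16); WM=13
i=5 t=8 v=3: DROP (t<13-3); WM=13
i=6 t=16 v=8: → [16,24); WM=14
i=7 t=17 v=4: → [16,24); WM=15
i=8 t=16 v=5: → [16,24); WM=15
i=9 t=13 v=4: → [8,16); WM=15
i=10 t=20 v=7: → [16,24); WM=18; [8,16) fires=19
i=11 t=18 v=6: → [16,24); WM=18
i=12 t=27 v=8: → [24,32); WM=25; [16,24) fires=30
i=13 t=23 v=8: → [16,24); WM=25
i=14 t=29 v=1: → [24,32); WM=27
i=15 t=30 v=2: → [24,32); WM=28
i=16 t=29 v=9: → [24,32); WM=28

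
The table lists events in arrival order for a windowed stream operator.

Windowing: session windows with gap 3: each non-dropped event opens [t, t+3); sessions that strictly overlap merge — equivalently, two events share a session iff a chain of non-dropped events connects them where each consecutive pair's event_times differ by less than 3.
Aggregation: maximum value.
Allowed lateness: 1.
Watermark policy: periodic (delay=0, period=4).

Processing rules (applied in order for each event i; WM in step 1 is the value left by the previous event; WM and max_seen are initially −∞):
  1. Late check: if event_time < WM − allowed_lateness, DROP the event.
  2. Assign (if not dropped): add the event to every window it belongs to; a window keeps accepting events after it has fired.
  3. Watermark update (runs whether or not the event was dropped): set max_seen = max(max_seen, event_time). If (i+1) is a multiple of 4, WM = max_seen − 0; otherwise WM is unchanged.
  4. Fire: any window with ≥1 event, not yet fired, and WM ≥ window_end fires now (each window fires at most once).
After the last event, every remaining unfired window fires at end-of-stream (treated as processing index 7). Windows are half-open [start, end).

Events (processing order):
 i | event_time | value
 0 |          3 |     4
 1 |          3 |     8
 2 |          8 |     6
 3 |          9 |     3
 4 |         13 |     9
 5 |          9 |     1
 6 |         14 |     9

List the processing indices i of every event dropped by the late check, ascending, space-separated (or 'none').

none

i=0 t=3 v=4: → [3,6); WM=−∞
i=1 t=3 v=8: → [3,6); WM=−∞
i=2 t=8 v=6: → [8,11); WM=−∞
i=3 t=9 v=3: → [8,12); WM=9
i=4 t=13 v=9: → [13,16); WM=9
i=5 t=9 v=1: → [8,12); WM=9
i=6 t=14 v=9: → [13,17); WM=9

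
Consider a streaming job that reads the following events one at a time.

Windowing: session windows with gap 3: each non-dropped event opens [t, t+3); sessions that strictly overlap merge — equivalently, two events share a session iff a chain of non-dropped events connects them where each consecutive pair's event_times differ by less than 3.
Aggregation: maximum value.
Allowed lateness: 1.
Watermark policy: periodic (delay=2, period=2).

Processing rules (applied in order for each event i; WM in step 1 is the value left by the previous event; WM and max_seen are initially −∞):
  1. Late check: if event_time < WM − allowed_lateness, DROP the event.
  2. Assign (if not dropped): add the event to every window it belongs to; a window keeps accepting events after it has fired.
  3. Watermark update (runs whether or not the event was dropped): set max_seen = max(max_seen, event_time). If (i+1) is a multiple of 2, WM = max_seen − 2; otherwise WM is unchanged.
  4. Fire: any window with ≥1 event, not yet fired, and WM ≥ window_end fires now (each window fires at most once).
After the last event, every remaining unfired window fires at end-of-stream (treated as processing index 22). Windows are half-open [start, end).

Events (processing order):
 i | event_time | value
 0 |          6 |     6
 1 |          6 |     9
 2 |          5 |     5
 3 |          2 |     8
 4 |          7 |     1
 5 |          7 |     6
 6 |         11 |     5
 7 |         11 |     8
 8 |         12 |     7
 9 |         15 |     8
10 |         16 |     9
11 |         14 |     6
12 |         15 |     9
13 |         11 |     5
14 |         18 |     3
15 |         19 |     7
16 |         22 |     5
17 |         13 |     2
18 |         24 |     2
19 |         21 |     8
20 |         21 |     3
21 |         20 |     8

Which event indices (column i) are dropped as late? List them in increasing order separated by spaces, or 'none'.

i=0 t=6 v=6: → [6,9); WM=−∞
i=1 t=6 v=9: → [6,9); WM=4
i=2 t=5 v=5: → [5,9); WM=4
i=3 t=2 v=8: DROP (t<4-1); WM=4
i=4 t=7 v=1: → [5,10); WM=4
i=5 t=7 v=6: → [5,10); WM=5
i=6 t=11 v=5: → [11,14); WM=5
i=7 t=11 v=8: → [11,14); WM=9
i=8 t=12 v=7: → [11,15); WM=9
i=9 t=15 v=8: → [15,18); WM=13
i=10 t=16 v=9: → [15,19); WM=13
i=11 t=14 v=6: → [11,19); WM=14
i=12 t=15 v=9: → [11,19); WM=14
i=13 t=11 v=5: DROP (t<14-1); WM=14
i=14 t=18 v=3: → [11,21); WM=14
i=15 t=19 v=7: → [11,22); WM=17
i=16 t=22 v=5: → [22,25); WM=17
i=17 t=13 v=2: DROP (t<17-1); WM=20
i=18 t=24 v=2: → [22,27); WM=20
i=19 t=21 v=8: → [11,27); WM=22
i=20 t=21 v=3: → [11,27); WM=22
i=21 t=20 v=8: DROP (t<22-1); WM=22

3 13 17 21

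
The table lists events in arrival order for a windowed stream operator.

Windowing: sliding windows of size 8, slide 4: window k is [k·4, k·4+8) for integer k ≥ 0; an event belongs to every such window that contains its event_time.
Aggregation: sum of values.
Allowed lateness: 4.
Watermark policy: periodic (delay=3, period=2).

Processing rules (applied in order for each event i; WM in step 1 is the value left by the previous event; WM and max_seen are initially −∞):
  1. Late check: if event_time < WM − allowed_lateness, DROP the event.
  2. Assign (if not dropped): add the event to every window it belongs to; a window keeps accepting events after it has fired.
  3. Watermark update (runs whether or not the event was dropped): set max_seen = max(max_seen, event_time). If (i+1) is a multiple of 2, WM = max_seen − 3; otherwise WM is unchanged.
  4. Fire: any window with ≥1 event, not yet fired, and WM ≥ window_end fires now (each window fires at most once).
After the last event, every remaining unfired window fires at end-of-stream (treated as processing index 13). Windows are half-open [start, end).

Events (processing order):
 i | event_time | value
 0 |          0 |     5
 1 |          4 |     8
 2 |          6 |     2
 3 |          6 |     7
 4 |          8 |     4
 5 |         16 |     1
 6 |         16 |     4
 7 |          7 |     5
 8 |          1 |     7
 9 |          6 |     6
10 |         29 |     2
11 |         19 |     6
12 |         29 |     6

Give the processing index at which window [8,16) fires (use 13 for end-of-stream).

11

i=0 t=0 v=5: → [0,8); WM=−∞
i=1 t=4 v=8: → [4,12),[0,8); WM=1
i=2 t=6 v=2: → [4,12),[0,8); WM=1
i=3 t=6 v=7: → [4,12),[0,8); WM=3
i=4 t=8 v=4: → [8,16),[4,12); WM=3
i=5 t=16 v=1: → [16,24),[12,20); WM=13; [0,8) fires=22 [4,12) fires=21
i=6 t=16 v=4: → [16,24),[12,20); WM=13
i=7 t=7 v=5: DROP (t<13-4); WM=13
i=8 t=1 v=7: DROP (t<13-4); WM=13
i=9 t=6 v=6: DROP (t<13-4); WM=13
i=10 t=29 v=2: → [28,36),[24,32); WM=13
i=11 t=19 v=6: → [16,24),[12,20); WM=26; [8,16) fires=4 [12,20) fires=11 [16,24) fires=11
i=12 t=29 v=6: → [28,36),[24,32); WM=26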